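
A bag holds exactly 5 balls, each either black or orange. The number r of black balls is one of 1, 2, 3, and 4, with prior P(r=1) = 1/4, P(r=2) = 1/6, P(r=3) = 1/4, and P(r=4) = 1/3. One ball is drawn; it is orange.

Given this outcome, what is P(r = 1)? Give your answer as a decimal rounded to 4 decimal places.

The likelihood of this draw under each hypothesis: P(data | r = 1) = (4/5) = 4/5; P(data | r = 2) = (3/5) = 3/5; P(data | r = 3) = (2/5) = 2/5; P(data | r = 4) = (1/5) = 1/5.
Weighting by the prior gives 1/4 · 4/5 = 1/5, 1/6 · 3/5 = 1/10, 1/4 · 2/5 = 1/10, 1/3 · 1/5 = 1/15; these sum to 7/15.
So P(r = 1 | data) = (1/5) / (7/15) = 3/7.

0.4286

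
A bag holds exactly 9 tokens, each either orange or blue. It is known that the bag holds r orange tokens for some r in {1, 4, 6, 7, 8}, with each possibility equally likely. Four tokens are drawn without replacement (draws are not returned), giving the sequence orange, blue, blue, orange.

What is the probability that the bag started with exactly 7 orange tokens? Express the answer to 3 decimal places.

The likelihood of the observed sequence under each hypothesis: P(data | r = 1) = (1/9)(8/8)(7/7)(0/6) = 0; P(data | r = 4) = (4/9)(5/8)(4/7)(3/6) = 5/63; P(data | r = 6) = (6/9)(3/8)(2/7)(5/6) = 5/84; P(data | r = 7) = (7/9)(2/8)(1/7)(6/6) = 1/36; P(data | r = 8) = (8/9)(1/8)(0/7) = 0.
Multiplying each by its prior: 1/5 · 0 = 0, 1/5 · 5/63 = 1/63, 1/5 · 5/84 = 1/84, 1/5 · 1/36 = 1/180, 1/5 · 0 = 0; these sum to 1/30.
Therefore the posterior P(r = 7 | data) = (1/180) / (1/30) = 1/6.

0.167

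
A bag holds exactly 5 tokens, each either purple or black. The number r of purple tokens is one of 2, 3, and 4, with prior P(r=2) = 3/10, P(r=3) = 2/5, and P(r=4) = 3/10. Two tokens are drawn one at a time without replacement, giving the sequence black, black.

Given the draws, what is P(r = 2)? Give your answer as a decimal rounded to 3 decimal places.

Under each hypothesis, the probability of the observed sequence is: P(data | r = 2) = (3/5)(2/4) = 3/10; P(data | r = 3) = (2/5)(1/4) = 1/10; P(data | r = 4) = (1/5)(0/4) = 0.
Multiplying each by its prior: 3/10 · 3/10 = 9/100, 2/5 · 1/10 = 1/25, 3/10 · 0 = 0; summing to 13/100.
Hence P(r = 2 | data) = (9/100) / (13/100) = 9/13.

0.692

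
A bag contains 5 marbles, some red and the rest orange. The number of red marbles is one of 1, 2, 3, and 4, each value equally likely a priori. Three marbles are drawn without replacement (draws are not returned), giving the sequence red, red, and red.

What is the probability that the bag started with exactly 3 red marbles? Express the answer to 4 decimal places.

Under each hypothesis, the probability of the observed sequence is: P(data | r = 1) = (1/5)(0/4) = 0; P(data | r = 2) = (2/5)(1/4)(0/3) = 0; P(data | r = 3) = (3/5)(2/4)(1/3) = 1/10; P(data | r = 4) = (4/5)(3/4)(2/3) = 2/5.
The prior-weighted likelihoods are 1/4 · 0 = 0, 1/4 · 0 = 0, 1/4 · 1/10 = 1/40, 1/4 · 2/5 = 1/10; with total 1/8.
Therefore the posterior P(r = 3 | data) = (1/40) / (1/8) = 1/5.

0.2000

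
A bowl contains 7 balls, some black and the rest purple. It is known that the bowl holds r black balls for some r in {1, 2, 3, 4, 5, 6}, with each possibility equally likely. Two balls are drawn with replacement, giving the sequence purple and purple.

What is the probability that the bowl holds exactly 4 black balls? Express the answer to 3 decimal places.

0.099

The likelihood of the observed sequence under each hypothesis: P(data | r = 1) = (6/7)(6/7) = 36/49; P(data | r = 2) = (5/7)(5/7) = 25/49; P(data | r = 3) = (4/7)(4/7) = 16/49; P(data | r = 4) = (3/7)(3/7) = 9/49; P(data | r = 5) = (2/7)(2/7) = 4/49; P(data | r = 6) = (1/7)(1/7) = 1/49.
The prior-weighted likelihoods are 1/6 · 36/49 = 6/49, 1/6 · 25/49 = 25/294, 1/6 · 16/49 = 8/147, 1/6 · 9/49 = 3/98, 1/6 · 4/49 = 2/147, 1/6 · 1/49 = 1/294; with total 13/42.
By Bayes' rule, P(r = 4 | data) = (3/98) / (13/42) = 9/91.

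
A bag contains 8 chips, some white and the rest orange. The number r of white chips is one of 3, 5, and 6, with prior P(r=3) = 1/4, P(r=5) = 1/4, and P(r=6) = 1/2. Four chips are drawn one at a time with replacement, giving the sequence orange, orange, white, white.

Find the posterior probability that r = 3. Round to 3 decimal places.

Compute the likelihood of the observed sequence for each case: P(data | r = 3) = (5/8)(5/8)(3/8)(3/8) = 0.054932; P(data | r = 5) = (3/8)(3/8)(5/8)(5/8) = 0.054932; P(data | r = 6) = (2/8)(2/8)(6/8)(6/8) = 0.035156.
Multiplying each by its prior: 1/4 · 0.054932 = 0.013733, 1/4 · 0.054932 = 0.013733, 1/2 · 0.035156 = 0.017578; summing to 0.045044.
So P(r = 3 | data) = (0.013733) / (0.045044) = 0.30488.

0.305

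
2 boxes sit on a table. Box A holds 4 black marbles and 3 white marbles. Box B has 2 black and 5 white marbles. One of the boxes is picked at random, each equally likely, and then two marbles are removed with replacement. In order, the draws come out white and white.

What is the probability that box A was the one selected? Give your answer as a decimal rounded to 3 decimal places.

0.265

Under each hypothesis, the probability of the observed sequence is: P(data | box A) = (3/7)(3/7) = 9/49; P(data | box B) = (5/7)(5/7) = 25/49.
The prior-weighted likelihoods are 1/2 · 9/49 = 9/98, 1/2 · 25/49 = 25/98; these sum to 17/49.
By Bayes' rule, P(box A | data) = (9/98) / (17/49) = 9/34.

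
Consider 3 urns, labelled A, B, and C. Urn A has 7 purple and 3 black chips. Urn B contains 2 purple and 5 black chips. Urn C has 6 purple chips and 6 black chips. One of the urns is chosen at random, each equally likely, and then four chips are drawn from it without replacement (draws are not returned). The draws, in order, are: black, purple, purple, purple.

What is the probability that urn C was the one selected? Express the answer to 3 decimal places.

0.327

The likelihood of the observed sequence under each hypothesis: P(data | urn A) = (3/10)(7/9)(6/8)(5/7) = 1/8; P(data | urn B) = (5/7)(2/6)(1/5)(0/4) = 0; P(data | urn C) = (6/12)(6/11)(5/10)(4/9) = 2/33.
The prior-weighted likelihoods are 1/3 · 1/8 = 1/24, 1/3 · 0 = 0, 1/3 · 2/33 = 2/99; summing to 49/792.
By Bayes' rule, P(urn C | data) = (2/99) / (49/792) = 16/49.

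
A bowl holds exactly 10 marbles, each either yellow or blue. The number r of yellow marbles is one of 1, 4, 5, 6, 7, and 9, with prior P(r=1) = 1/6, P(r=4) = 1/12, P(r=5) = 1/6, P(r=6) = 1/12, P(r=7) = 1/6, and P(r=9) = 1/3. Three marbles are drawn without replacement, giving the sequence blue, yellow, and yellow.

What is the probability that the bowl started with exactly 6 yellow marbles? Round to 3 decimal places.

0.129

Under each hypothesis, the probability of the observed sequence is: P(data | r = 1) = (9/10)(1/9)(0/8) = 0; P(data | r = 4) = (6/10)(4/9)(3/8) = 0.1; P(data | r = 5) = (5/10)(5/9)(4/8) = 0.13889; P(data | r = 6) = (4/10)(6/9)(5/8) = 0.16667; P(data | r = 7) = (3/10)(7/9)(6/8) = 0.175; P(data | r = 9) = (1/10)(9/9)(8/8) = 0.1.
The prior-weighted likelihoods are 1/6 · 0 = 0, 1/12 · 0.1 = 0.0083333, 1/6 · 0.13889 = 0.023148, 1/12 · 0.16667 = 0.013889, 1/6 · 0.175 = 0.029167, 1/3 · 0.1 = 0.033333; these sum to 0.10787.
By Bayes' rule, P(r = 6 | data) = (0.013889) / (0.10787) = 0.12876.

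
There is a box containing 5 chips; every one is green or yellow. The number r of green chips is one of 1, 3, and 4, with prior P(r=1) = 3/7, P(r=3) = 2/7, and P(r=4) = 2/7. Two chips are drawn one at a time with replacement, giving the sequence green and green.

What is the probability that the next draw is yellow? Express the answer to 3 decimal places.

The likelihood of the observed sequence under each hypothesis: P(data | r = 1) = (1/5)(1/5) = 1/25; P(data | r = 3) = (3/5)(3/5) = 9/25; P(data | r = 4) = (4/5)(4/5) = 16/25.
Weighting by the prior gives 3/7 · 1/25 = 3/175, 2/7 · 9/25 = 18/175, 2/7 · 16/25 = 32/175; with total 53/175.
Normalising, the posterior is P(r = 1 | data) = 3/53, P(r = 3 | data) = 18/53, P(r = 4 | data) = 32/53.
So P(yellow next | data) = Σ P(yellow next | H) P(H | data) = (4/5)(3/53) + (2/5)(18/53) + (1/5)(32/53) = 16/53.

0.302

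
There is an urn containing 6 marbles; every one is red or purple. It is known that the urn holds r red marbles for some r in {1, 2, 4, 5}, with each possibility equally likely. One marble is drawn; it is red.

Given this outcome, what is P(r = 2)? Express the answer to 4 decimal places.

Compute the likelihood of this draw for each case: P(data | r = 1) = (1/6) = 1/6; P(data | r = 2) = (2/6) = 1/3; P(data | r = 4) = (4/6) = 2/3; P(data | r = 5) = (5/6) = 5/6.
Weighting by the prior gives 1/4 · 1/6 = 1/24, 1/4 · 1/3 = 1/12, 1/4 · 2/3 = 1/6, 1/4 · 5/6 = 5/24; summing to 1/2.
So P(r = 2 | data) = (1/12) / (1/2) = 1/6.

0.1667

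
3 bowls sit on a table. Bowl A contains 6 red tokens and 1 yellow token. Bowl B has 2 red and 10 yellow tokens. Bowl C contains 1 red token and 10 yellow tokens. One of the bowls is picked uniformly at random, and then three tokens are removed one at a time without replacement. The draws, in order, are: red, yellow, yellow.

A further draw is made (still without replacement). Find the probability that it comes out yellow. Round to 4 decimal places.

Under each hypothesis, the probability of the observed sequence is: P(data | bowl A) = (6/7)(1/6)(0/5) = 0; P(data | bowl B) = (2/12)(10/11)(9/10) = 3/22; P(data | bowl C) = (1/11)(10/10)(9/9) = 1/11.
Weighting by the prior gives 1/3 · 0 = 0, 1/3 · 3/22 = 1/22, 1/3 · 1/11 = 1/33; summing to 5/66.
Normalising, the posterior is P(bowl A | data) = 0, P(bowl B | data) = 3/5, P(bowl C | data) = 2/5.
Averaging over the posterior, P(yellow next | data) = (8/9)(3/5) + (1)(2/5) = 14/15.

0.9333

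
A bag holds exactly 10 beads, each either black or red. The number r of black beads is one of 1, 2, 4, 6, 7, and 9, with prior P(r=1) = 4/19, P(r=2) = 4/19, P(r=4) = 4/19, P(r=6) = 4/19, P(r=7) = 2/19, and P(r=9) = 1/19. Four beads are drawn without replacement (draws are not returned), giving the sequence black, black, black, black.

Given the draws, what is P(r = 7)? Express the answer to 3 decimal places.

0.269

For each hypothesis, P(data | H) works out to: P(data | r = 1) = (1/10)(0/9) = 0; P(data | r = 2) = (2/10)(1/9)(0/8) = 0; P(data | r = 4) = (4/10)(3/9)(2/8)(1/7) = 0.0047619; P(data | r = 6) = (6/10)(5/9)(4/8)(3/7) = 0.071429; P(data | r = 7) = (7/10)(6/9)(5/8)(4/7) = 0.16667; P(data | r = 9) = (9/10)(8/9)(7/8)(6/7) = 0.6.
The prior-weighted likelihoods are 4/19 · 0 = 0, 4/19 · 0 = 0, 4/19 · 0.0047619 = 0.0010025, 4/19 · 0.071429 = 0.015038, 2/19 · 0.16667 = 0.017544, 1/19 · 0.6 = 0.031579; these sum to 0.065163.
So P(r = 7 | data) = (0.017544) / (0.065163) = 0.26923.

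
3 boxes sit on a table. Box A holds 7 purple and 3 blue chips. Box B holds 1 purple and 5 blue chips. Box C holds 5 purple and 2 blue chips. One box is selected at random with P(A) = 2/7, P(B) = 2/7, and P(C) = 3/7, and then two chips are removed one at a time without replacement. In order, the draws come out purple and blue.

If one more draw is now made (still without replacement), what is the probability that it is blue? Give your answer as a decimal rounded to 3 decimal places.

0.392

The likelihood of the observed sequence under each hypothesis: P(data | box A) = (7/10)(3/9) = 7/30; P(data | box B) = (1/6)(5/5) = 1/6; P(data | box C) = (5/7)(2/6) = 5/21.
Multiplying each by its prior: 2/7 · 7/30 = 1/15, 2/7 · 1/6 = 1/21, 3/7 · 5/21 = 5/49; summing to 53/245.
Normalising, the posterior is P(box A | data) = 49/159, P(box B | data) = 35/159, P(box C | data) = 25/53.
The predictive probability is P(blue next | data) = (1/4)(49/159) + (1)(35/159) + (1/5)(25/53) = 83/212.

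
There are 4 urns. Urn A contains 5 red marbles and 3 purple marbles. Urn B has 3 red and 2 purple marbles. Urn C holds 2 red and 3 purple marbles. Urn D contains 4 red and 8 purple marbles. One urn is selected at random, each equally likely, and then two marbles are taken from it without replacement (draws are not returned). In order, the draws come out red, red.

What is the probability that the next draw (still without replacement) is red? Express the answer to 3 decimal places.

Under each hypothesis, the probability of the observed sequence is: P(data | urn A) = (5/8)(4/7) = 0.35714; P(data | urn B) = (3/5)(2/4) = 0.3; P(data | urn C) = (2/5)(1/4) = 0.1; P(data | urn D) = (4/12)(3/11) = 0.090909.
The prior-weighted likelihoods are 1/4 · 0.35714 = 0.089286, 1/4 · 0.3 = 0.075, 1/4 · 0.1 = 0.025, 1/4 · 0.090909 = 0.022727; with total 0.21201.
Dividing through by the total gives posterior P(urn A | data) = 0.42113, P(urn B | data) = 0.35375, P(urn C | data) = 0.11792, P(urn D | data) = 0.1072.
The predictive probability is P(red next | data) = (1/2)(0.42113) + (1/3)(0.35375) + (0)(0.11792) + (1/5)(0.1072) = 0.34992.

0.350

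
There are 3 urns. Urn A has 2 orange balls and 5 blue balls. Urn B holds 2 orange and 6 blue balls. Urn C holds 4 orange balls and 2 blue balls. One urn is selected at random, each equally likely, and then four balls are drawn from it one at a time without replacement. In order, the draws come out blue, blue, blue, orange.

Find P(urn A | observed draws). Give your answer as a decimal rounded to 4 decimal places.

0.5000

The likelihood of the observed sequence under each hypothesis: P(data | urn A) = (5/7)(4/6)(3/5)(2/4) = 1/7; P(data | urn B) = (6/8)(5/7)(4/6)(2/5) = 1/7; P(data | urn C) = (2/6)(1/5)(0/4) = 0.
Weighting by the prior gives 1/3 · 1/7 = 1/21, 1/3 · 1/7 = 1/21, 1/3 · 0 = 0; with total 2/21.
So P(urn A | data) = (1/21) / (2/21) = 1/2.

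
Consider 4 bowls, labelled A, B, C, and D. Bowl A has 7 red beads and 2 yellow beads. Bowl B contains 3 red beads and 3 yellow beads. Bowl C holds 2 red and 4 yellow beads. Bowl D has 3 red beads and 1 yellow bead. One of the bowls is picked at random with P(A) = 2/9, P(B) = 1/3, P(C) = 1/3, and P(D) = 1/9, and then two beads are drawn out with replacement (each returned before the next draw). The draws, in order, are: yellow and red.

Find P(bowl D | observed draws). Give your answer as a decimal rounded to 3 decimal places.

For each hypothesis, P(data | H) works out to: P(data | bowl A) = (2/9)(7/9) = 0.17284; P(data | bowl B) = (3/6)(3/6) = 0.25; P(data | bowl C) = (4/6)(2/6) = 0.22222; P(data | bowl D) = (1/4)(3/4) = 0.1875.
Weighting by the prior gives 2/9 · 0.17284 = 0.038409, 1/3 · 0.25 = 0.083333, 1/3 · 0.22222 = 0.074074, 1/9 · 0.1875 = 0.020833; with total 0.21665.
So P(bowl D | data) = (0.020833) / (0.21665) = 0.096161.

0.096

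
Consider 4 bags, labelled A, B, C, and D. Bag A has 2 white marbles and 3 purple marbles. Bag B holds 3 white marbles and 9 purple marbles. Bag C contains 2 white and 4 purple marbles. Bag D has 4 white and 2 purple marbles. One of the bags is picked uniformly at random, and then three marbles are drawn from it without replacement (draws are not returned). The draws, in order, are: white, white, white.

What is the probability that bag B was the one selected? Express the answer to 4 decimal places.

0.0222

The likelihood of the observed sequence under each hypothesis: P(data | bag A) = (2/5)(1/4)(0/3) = 0; P(data | bag B) = (3/12)(2/11)(1/10) = 1/220; P(data | bag C) = (2/6)(1/5)(0/4) = 0; P(data | bag D) = (4/6)(3/5)(2/4) = 1/5.
Weighting by the prior gives 1/4 · 0 = 0, 1/4 · 1/220 = 1/880, 1/4 · 0 = 0, 1/4 · 1/5 = 1/20; with total 9/176.
Hence P(bag B | data) = (1/880) / (9/176) = 1/45.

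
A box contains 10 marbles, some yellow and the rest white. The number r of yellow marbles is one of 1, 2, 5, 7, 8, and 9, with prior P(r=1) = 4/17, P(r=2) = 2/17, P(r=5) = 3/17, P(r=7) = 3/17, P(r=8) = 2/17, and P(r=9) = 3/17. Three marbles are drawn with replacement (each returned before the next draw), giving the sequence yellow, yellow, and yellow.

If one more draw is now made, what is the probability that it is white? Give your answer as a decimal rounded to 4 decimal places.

0.2020

Compute the likelihood of the observed sequence for each case: P(data | r = 1) = (1/10)(1/10)(1/10) = 0.001; P(data | r = 2) = (2/10)(2/10)(2/10) = 0.008; P(data | r = 5) = (5/10)(5/10)(5/10) = 0.125; P(data | r = 7) = (7/10)(7/10)(7/10) = 0.343; P(data | r = 8) = (8/10)(8/10)(8/10) = 0.512; P(data | r = 9) = (9/10)(9/10)(9/10) = 0.729.
The prior-weighted likelihoods are 4/17 · 0.001 = 0.00023529, 2/17 · 0.008 = 0.00094118, 3/17 · 0.125 = 0.022059, 3/17 · 0.343 = 0.060529, 2/17 · 0.512 = 0.060235, 3/17 · 0.729 = 0.12865; summing to 0.27265.
Dividing through by the total gives posterior P(r = 1 | data) = 0.000863, P(r = 2 | data) = 0.003452, P(r = 5 | data) = 0.080906, P(r = 7 | data) = 0.22201, P(r = 8 | data) = 0.22093, P(r = 9 | data) = 0.47184.
So P(white next | data) = Σ P(white next | H) P(H | data) = (9/10)(0.000863) + (4/5)(0.003452) + (1/2)(0.080906) + (3/10)(0.22201) + (1/5)(0.22093) + (1/10)(0.47184) = 0.20196.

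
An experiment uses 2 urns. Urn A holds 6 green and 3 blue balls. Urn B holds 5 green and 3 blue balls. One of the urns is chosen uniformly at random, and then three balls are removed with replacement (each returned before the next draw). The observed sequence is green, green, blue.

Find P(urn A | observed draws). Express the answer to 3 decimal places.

Compute the likelihood of the observed sequence for each case: P(data | urn A) = (6/9)(6/9)(3/9) = 0.14815; P(data | urn B) = (5/8)(5/8)(3/8) = 0.14648.
Multiplying each by its prior: 1/2 · 0.14815 = 0.074074, 1/2 · 0.14648 = 0.073242; these sum to 0.14732.
So P(urn A | data) = (0.074074) / (0.14732) = 0.50282.

0.503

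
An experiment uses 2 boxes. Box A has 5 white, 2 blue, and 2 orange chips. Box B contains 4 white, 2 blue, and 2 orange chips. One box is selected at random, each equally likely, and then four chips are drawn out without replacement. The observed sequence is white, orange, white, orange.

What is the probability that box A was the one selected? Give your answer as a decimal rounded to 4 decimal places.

0.4808

Compute the likelihood of the observed sequence for each case: P(data | box A) = (5/9)(2/8)(4/7)(1/6) = 5/378; P(data | box B) = (4/8)(2/7)(3/6)(1/5) = 1/70.
Weighting by the prior gives 1/2 · 5/378 = 5/756, 1/2 · 1/70 = 1/140; these sum to 13/945.
So P(box A | data) = (5/756) / (13/945) = 25/52.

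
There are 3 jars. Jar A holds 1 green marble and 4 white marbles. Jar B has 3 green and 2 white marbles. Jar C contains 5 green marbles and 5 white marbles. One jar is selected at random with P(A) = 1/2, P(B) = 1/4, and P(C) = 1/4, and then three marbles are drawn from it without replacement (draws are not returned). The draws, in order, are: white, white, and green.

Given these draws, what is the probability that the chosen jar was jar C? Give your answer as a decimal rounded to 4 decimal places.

Under each hypothesis, the probability of the observed sequence is: P(data | jar A) = (4/5)(3/4)(1/3) = 1/5; P(data | jar B) = (2/5)(1/4)(3/3) = 1/10; P(data | jar C) = (5/10)(4/9)(5/8) = 5/36.
The prior-weighted likelihoods are 1/2 · 1/5 = 1/10, 1/4 · 1/10 = 1/40, 1/4 · 5/36 = 5/144; these sum to 23/144.
So P(jar C | data) = (5/144) / (23/144) = 5/23.

0.2174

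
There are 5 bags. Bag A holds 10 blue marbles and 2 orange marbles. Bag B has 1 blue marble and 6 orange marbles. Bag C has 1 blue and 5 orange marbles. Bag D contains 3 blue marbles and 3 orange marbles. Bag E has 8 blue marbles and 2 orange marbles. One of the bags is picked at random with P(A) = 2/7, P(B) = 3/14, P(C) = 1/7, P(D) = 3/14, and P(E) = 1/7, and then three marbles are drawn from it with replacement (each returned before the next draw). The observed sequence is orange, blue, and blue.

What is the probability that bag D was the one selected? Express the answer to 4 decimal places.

0.3144

For each hypothesis, P(data | H) works out to: P(data | bag A) = (2/12)(10/12)(10/12) = 0.11574; P(data | bag B) = (6/7)(1/7)(1/7) = 0.017493; P(data | bag C) = (5/6)(1/6)(1/6) = 0.023148; P(data | bag D) = (3/6)(3/6)(3/6) = 0.125; P(data | bag E) = (2/10)(8/10)(8/10) = 0.128.
Weighting by the prior gives 2/7 · 0.11574 = 0.033069, 3/14 · 0.017493 = 0.0037484, 1/7 · 0.023148 = 0.0033069, 3/14 · 0.125 = 0.026786, 1/7 · 0.128 = 0.018286; summing to 0.085196.
Therefore the posterior P(bag D | data) = (0.026786) / (0.085196) = 0.3144.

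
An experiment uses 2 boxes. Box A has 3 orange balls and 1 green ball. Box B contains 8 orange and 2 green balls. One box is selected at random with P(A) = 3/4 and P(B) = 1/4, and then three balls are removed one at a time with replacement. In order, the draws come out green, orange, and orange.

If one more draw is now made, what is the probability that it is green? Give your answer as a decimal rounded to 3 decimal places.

0.238

Under each hypothesis, the probability of the observed sequence is: P(data | box A) = (1/4)(3/4)(3/4) = 0.14062; P(data | box B) = (2/10)(8/10)(8/10) = 0.128.
The prior-weighted likelihoods are 3/4 · 0.14062 = 0.10547, 1/4 · 0.128 = 0.032; these sum to 0.13747.
Normalising, the posterior is P(box A | data) = 0.76722, P(box B | data) = 0.23278.
The predictive probability is P(green next | data) = (1/4)(0.76722) + (1/5)(0.23278) = 0.23836.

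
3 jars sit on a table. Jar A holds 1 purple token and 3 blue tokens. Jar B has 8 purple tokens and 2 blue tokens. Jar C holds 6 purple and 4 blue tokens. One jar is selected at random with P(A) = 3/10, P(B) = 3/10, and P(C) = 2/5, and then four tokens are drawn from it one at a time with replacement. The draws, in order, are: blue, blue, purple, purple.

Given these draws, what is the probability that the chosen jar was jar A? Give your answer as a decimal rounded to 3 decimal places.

0.256

Under each hypothesis, the probability of the observed sequence is: P(data | jar A) = (3/4)(3/4)(1/4)(1/4) = 0.035156; P(data | jar B) = (2/10)(2/10)(8/10)(8/10) = 0.0256; P(data | jar C) = (4/10)(4/10)(6/10)(6/10) = 0.0576.
Weighting by the prior gives 3/10 · 0.035156 = 0.010547, 3/10 · 0.0256 = 0.00768, 2/5 · 0.0576 = 0.02304; with total 0.041267.
So P(jar A | data) = (0.010547) / (0.041267) = 0.25558.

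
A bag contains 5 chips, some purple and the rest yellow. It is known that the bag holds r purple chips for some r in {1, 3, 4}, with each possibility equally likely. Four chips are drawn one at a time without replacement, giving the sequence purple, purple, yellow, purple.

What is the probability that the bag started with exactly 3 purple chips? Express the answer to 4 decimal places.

0.3333

Compute the likelihood of the observed sequence for each case: P(data | r = 1) = (1/5)(0/4) = 0; P(data | r = 3) = (3/5)(2/4)(2/3)(1/2) = 1/10; P(data | r = 4) = (4/5)(3/4)(1/3)(2/2) = 1/5.
Multiplying each by its prior: 1/3 · 0 = 0, 1/3 · 1/10 = 1/30, 1/3 · 1/5 = 1/15; with total 1/10.
Therefore the posterior P(r = 3 | data) = (1/30) / (1/10) = 1/3.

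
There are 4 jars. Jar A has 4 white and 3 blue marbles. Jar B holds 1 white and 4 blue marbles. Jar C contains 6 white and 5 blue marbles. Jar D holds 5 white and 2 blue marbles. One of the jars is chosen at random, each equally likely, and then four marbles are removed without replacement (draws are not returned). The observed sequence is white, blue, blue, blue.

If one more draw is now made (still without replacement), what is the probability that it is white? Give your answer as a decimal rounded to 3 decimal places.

For each hypothesis, P(data | H) works out to: P(data | jar A) = (4/7)(3/6)(2/5)(1/4) = 0.028571; P(data | jar B) = (1/5)(4/4)(3/3)(2/2) = 0.2; P(data | jar C) = (6/11)(5/10)(4/9)(3/8) = 0.045455; P(data | jar D) = (5/7)(2/6)(1/5)(0/4) = 0.
Multiplying each by its prior: 1/4 · 0.028571 = 0.0071429, 1/4 · 0.2 = 0.05, 1/4 · 0.045455 = 0.011364, 1/4 · 0 = 0; summing to 0.068506.
Dividing through by the total gives posterior P(jar A | data) = 0.10427, P(jar B | data) = 0.72986, P(jar C | data) = 0.16588, P(jar D | data) = 0.
Averaging over the posterior, P(white next | data) = (1)(0.10427) + (0)(0.72986) + (5/7)(0.16588) = 0.22275.

0.223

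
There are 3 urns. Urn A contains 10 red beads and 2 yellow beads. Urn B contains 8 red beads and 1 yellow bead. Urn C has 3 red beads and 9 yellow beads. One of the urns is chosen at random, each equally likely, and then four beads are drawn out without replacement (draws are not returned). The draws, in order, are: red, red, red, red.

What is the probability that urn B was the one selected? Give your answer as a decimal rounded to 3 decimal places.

0.567

The likelihood of the observed sequence under each hypothesis: P(data | urn A) = (10/12)(9/11)(8/10)(7/9) = 14/33; P(data | urn B) = (8/9)(7/8)(6/7)(5/6) = 5/9; P(data | urn C) = (3/12)(2/11)(1/10)(0/9) = 0.
The prior-weighted likelihoods are 1/3 · 14/33 = 14/99, 1/3 · 5/9 = 5/27, 1/3 · 0 = 0; summing to 97/297.
By Bayes' rule, P(urn B | data) = (5/27) / (97/297) = 55/97.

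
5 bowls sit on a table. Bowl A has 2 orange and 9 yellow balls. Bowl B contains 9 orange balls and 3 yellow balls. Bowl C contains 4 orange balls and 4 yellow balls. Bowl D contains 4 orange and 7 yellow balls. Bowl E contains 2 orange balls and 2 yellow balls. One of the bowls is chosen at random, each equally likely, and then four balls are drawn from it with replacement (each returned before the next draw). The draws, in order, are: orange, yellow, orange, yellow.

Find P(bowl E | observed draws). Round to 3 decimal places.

0.265

Under each hypothesis, the probability of the observed sequence is: P(data | bowl A) = (2/11)(9/11)(2/11)(9/11) = 0.02213; P(data | bowl B) = (9/12)(3/12)(9/12)(3/12) = 0.035156; P(data | bowl C) = (4/8)(4/8)(4/8)(4/8) = 0.0625; P(data | bowl D) = (4/11)(7/11)(4/11)(7/11) = 0.053548; P(data | bowl E) = (2/4)(2/4)(2/4)(2/4) = 0.0625.
Weighting by the prior gives 1/5 · 0.02213 = 0.0044259, 1/5 · 0.035156 = 0.0070313, 1/5 · 0.0625 = 0.0125, 1/5 · 0.053548 = 0.01071, 1/5 · 0.0625 = 0.0125; summing to 0.047167.
Therefore the posterior P(bowl E | data) = (0.0125) / (0.047167) = 0.26502.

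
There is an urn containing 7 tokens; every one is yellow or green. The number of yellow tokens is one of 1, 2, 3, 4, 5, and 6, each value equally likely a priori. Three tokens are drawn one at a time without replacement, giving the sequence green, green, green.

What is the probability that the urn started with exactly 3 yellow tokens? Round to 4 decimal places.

Compute the likelihood of the observed sequence for each case: P(data | r = 1) = (6/7)(5/6)(4/5) = 4/7; P(data | r = 2) = (5/7)(4/6)(3/5) = 2/7; P(data | r = 3) = (4/7)(3/6)(2/5) = 4/35; P(data | r = 4) = (3/7)(2/6)(1/5) = 1/35; P(data | r = 5) = (2/7)(1/6)(0/5) = 0; P(data | r = 6) = (1/7)(0/6) = 0.
Multiplying each by its prior: 1/6 · 4/7 = 2/21, 1/6 · 2/7 = 1/21, 1/6 · 4/35 = 2/105, 1/6 · 1/35 = 1/210, 1/6 · 0 = 0, 1/6 · 0 = 0; summing to 1/6.
By Bayes' rule, P(r = 3 | data) = (2/105) / (1/6) = 4/35.

0.1143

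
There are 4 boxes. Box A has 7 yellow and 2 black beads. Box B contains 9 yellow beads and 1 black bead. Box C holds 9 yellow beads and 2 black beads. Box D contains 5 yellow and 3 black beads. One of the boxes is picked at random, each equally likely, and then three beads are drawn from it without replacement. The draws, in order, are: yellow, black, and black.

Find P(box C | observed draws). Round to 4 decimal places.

0.1344

For each hypothesis, P(data | H) works out to: P(data | box A) = (7/9)(2/8)(1/7) = 0.027778; P(data | box B) = (9/10)(1/9)(0/8) = 0; P(data | box C) = (9/11)(2/10)(1/9) = 0.018182; P(data | box D) = (5/8)(3/7)(2/6) = 0.089286.
Multiplying each by its prior: 1/4 · 0.027778 = 0.0069444, 1/4 · 0 = 0, 1/4 · 0.018182 = 0.0045455, 1/4 · 0.089286 = 0.022321; with total 0.033811.
By Bayes' rule, P(box C | data) = (0.0045455) / (0.033811) = 0.13444.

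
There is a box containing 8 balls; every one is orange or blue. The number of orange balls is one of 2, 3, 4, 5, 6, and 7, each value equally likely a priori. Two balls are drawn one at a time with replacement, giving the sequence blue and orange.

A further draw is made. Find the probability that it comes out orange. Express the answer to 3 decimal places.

0.534

For each hypothesis, P(data | H) works out to: P(data | r = 2) = (6/8)(2/8) = 3/16; P(data | r = 3) = (5/8)(3/8) = 15/64; P(data | r = 4) = (4/8)(4/8) = 1/4; P(data | r = 5) = (3/8)(5/8) = 15/64; P(data | r = 6) = (2/8)(6/8) = 3/16; P(data | r = 7) = (1/8)(7/8) = 7/64.
Weighting by the prior gives 1/6 · 3/16 = 1/32, 1/6 · 15/64 = 5/128, 1/6 · 1/4 = 1/24, 1/6 · 15/64 = 5/128, 1/6 · 3/16 = 1/32, 1/6 · 7/64 = 7/384; summing to 77/384.
Normalising, the posterior is P(r = 2 | data) = 12/77, P(r = 3 | data) = 15/77, P(r = 4 | data) = 16/77, P(r = 5 | data) = 15/77, P(r = 6 | data) = 12/77, P(r = 7 | data) = 1/11.
The predictive probability is P(orange next | data) = (1/4)(12/77) + (3/8)(15/77) + (1/2)(16/77) + (5/8)(15/77) + (3/4)(12/77) + (7/8)(1/11) = 47/88.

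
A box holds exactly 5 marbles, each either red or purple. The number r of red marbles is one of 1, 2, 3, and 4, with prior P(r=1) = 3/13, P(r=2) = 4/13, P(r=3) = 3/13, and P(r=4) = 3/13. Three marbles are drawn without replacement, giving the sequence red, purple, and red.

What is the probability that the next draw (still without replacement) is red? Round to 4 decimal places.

The likelihood of the observed sequence under each hypothesis: P(data | r = 1) = (1/5)(4/4)(0/3) = 0; P(data | r = 2) = (2/5)(3/4)(1/3) = 1/10; P(data | r = 3) = (3/5)(2/4)(2/3) = 1/5; P(data | r = 4) = (4/5)(1/4)(3/3) = 1/5.
Weighting by the prior gives 3/13 · 0 = 0, 4/13 · 1/10 = 2/65, 3/13 · 1/5 = 3/65, 3/13 · 1/5 = 3/65; these sum to 8/65.
Dividing through by the total gives posterior P(r = 1 | data) = 0, P(r = 2 | data) = 1/4, P(r = 3 | data) = 3/8, P(r = 4 | data) = 3/8.
The predictive probability is P(red next | data) = (0)(1/4) + (1/2)(3/8) + (1)(3/8) = 9/16.

0.5625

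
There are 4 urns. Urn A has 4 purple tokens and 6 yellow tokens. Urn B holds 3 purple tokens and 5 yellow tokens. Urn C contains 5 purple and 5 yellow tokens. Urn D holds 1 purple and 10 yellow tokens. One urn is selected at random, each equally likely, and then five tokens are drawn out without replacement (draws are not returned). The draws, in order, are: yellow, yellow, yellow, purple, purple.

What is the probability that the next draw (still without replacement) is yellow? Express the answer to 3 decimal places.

Under each hypothesis, the probability of the observed sequence is: P(data | urn A) = (6/10)(5/9)(4/8)(4/7)(3/6) = 0.047619; P(data | urn B) = (5/8)(4/7)(3/6)(3/5)(2/4) = 0.053571; P(data | urn C) = (5/10)(4/9)(3/8)(5/7)(4/6) = 0.039683; P(data | urn D) = (10/11)(9/10)(8/9)(1/8)(0/7) = 0.
Weighting by the prior gives 1/4 · 0.047619 = 0.011905, 1/4 · 0.053571 = 0.013393, 1/4 · 0.039683 = 0.0099206, 1/4 · 0 = 0; with total 0.035218.
Dividing through by the total gives posterior P(urn A | data) = 0.33803, P(urn B | data) = 0.38028, P(urn C | data) = 0.28169, P(urn D | data) = 0.
So P(yellow next | data) = Σ P(yellow next | H) P(H | data) = (3/5)(0.33803) + (2/3)(0.38028) + (2/5)(0.28169) = 0.56901.

0.569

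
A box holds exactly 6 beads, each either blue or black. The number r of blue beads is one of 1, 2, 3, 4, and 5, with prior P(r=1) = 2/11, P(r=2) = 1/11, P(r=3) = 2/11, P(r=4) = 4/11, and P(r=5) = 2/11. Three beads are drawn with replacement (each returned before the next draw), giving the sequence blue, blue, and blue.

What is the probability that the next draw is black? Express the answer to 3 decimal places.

Compute the likelihood of the observed sequence for each case: P(data | r = 1) = (1/6)(1/6)(1/6) = 0.0046296; P(data | r = 2) = (2/6)(2/6)(2/6) = 0.037037; P(data | r = 3) = (3/6)(3/6)(3/6) = 0.125; P(data | r = 4) = (4/6)(4/6)(4/6) = 0.2963; P(data | r = 5) = (5/6)(5/6)(5/6) = 0.5787.
The prior-weighted likelihoods are 2/11 · 0.0046296 = 0.00084175, 1/11 · 0.037037 = 0.003367, 2/11 · 0.125 = 0.022727, 4/11 · 0.2963 = 0.10774, 2/11 · 0.5787 = 0.10522; these sum to 0.2399.
Normalising, the posterior is P(r = 1 | data) = 0.0035088, P(r = 2 | data) = 0.014035, P(r = 3 | data) = 0.094737, P(r = 4 | data) = 0.44912, P(r = 5 | data) = 0.4386.
The predictive probability is P(black next | data) = (5/6)(0.0035088) + (2/3)(0.014035) + (1/2)(0.094737) + (1/3)(0.44912) + (1/6)(0.4386) = 0.28246.

0.282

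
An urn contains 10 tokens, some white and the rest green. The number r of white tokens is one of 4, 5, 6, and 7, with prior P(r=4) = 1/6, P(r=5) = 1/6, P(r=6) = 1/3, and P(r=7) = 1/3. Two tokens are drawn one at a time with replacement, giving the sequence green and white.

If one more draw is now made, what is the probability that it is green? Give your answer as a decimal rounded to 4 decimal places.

0.4223

Under each hypothesis, the probability of the observed sequence is: P(data | r = 4) = (6/10)(4/10) = 6/25; P(data | r = 5) = (5/10)(5/10) = 1/4; P(data | r = 6) = (4/10)(6/10) = 6/25; P(data | r = 7) = (3/10)(7/10) = 21/100.
The prior-weighted likelihoods are 1/6 · 6/25 = 1/25, 1/6 · 1/4 = 1/24, 1/3 · 6/25 = 2/25, 1/3 · 21/100 = 7/100; these sum to 139/600.
Normalising, the posterior is P(r = 4 | data) = 0.17266, P(r = 5 | data) = 0.17986, P(r = 6 | data) = 0.34532, P(r = 7 | data) = 0.30216.
So P(green next | data) = Σ P(green next | H) P(H | data) = (3/5)(0.17266) + (1/2)(0.17986) + (2/5)(0.34532) + (3/10)(0.30216) = 0.4223.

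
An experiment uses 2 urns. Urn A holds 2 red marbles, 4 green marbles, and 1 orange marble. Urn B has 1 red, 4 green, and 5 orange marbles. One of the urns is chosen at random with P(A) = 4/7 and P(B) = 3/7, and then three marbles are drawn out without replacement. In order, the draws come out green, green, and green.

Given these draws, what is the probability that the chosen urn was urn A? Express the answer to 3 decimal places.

Under each hypothesis, the probability of the observed sequence is: P(data | urn A) = (4/7)(3/6)(2/5) = 4/35; P(data | urn B) = (4/10)(3/9)(2/8) = 1/30.
Multiplying each by its prior: 4/7 · 4/35 = 16/245, 3/7 · 1/30 = 1/70; summing to 39/490.
By Bayes' rule, P(urn A | data) = (16/245) / (39/490) = 32/39.

0.821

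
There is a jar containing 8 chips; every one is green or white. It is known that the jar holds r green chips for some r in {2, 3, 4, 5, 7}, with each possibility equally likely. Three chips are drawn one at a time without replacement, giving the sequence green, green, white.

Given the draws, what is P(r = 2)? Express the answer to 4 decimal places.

0.0625

Under each hypothesis, the probability of the observed sequence is: P(data | r = 2) = (2/8)(1/7)(6/6) = 1/28; P(data | r = 3) = (3/8)(2/7)(5/6) = 5/56; P(data | r = 4) = (4/8)(3/7)(4/6) = 1/7; P(data | r = 5) = (5/8)(4/7)(3/6) = 5/28; P(data | r = 7) = (7/8)(6/7)(1/6) = 1/8.
The prior-weighted likelihoods are 1/5 · 1/28 = 1/140, 1/5 · 5/56 = 1/56, 1/5 · 1/7 = 1/35, 1/5 · 5/28 = 1/28, 1/5 · 1/8 = 1/40; summing to 4/35.
Therefore the posterior P(r = 2 | data) = (1/140) / (4/35) = 1/16.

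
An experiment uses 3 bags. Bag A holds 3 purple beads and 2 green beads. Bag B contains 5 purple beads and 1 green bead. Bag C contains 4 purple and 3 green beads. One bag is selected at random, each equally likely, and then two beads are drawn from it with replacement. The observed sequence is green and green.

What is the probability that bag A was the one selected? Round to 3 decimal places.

Under each hypothesis, the probability of the observed sequence is: P(data | bag A) = (2/5)(2/5) = 0.16; P(data | bag B) = (1/6)(1/6) = 0.027778; P(data | bag C) = (3/7)(3/7) = 0.18367.
Multiplying each by its prior: 1/3 · 0.16 = 0.053333, 1/3 · 0.027778 = 0.0092593, 1/3 · 0.18367 = 0.061224; summing to 0.12382.
Hence P(bag A | data) = (0.053333) / (0.12382) = 0.43074.

0.431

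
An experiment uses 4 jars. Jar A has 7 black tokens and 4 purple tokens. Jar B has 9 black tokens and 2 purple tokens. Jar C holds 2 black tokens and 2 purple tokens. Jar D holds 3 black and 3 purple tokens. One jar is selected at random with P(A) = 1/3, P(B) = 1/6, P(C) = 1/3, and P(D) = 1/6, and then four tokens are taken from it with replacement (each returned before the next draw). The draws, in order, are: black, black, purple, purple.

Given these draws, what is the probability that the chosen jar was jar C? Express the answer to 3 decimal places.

0.395

For each hypothesis, P(data | H) works out to: P(data | jar A) = (7/11)(7/11)(4/11)(4/11) = 0.053548; P(data | jar B) = (9/11)(9/11)(2/11)(2/11) = 0.02213; P(data | jar C) = (2/4)(2/4)(2/4)(2/4) = 0.0625; P(data | jar D) = (3/6)(3/6)(3/6)(3/6) = 0.0625.
Weighting by the prior gives 1/3 · 0.053548 = 0.017849, 1/6 · 0.02213 = 0.0036883, 1/3 · 0.0625 = 0.020833, 1/6 · 0.0625 = 0.010417; with total 0.052788.
Therefore the posterior P(jar C | data) = (0.020833) / (0.052788) = 0.39466.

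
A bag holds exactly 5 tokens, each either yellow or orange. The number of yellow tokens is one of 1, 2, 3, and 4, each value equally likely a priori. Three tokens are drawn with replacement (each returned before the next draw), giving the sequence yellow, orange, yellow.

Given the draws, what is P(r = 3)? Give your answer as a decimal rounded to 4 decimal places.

For each hypothesis, P(data | H) works out to: P(data | r = 1) = (1/5)(4/5)(1/5) = 4/125; P(data | r = 2) = (2/5)(3/5)(2/5) = 12/125; P(data | r = 3) = (3/5)(2/5)(3/5) = 18/125; P(data | r = 4) = (4/5)(1/5)(4/5) = 16/125.
The prior-weighted likelihoods are 1/4 · 4/125 = 1/125, 1/4 · 12/125 = 3/125, 1/4 · 18/125 = 9/250, 1/4 · 16/125 = 4/125; with total 1/10.
Hence P(r = 3 | data) = (9/250) / (1/10) = 9/25.

0.3600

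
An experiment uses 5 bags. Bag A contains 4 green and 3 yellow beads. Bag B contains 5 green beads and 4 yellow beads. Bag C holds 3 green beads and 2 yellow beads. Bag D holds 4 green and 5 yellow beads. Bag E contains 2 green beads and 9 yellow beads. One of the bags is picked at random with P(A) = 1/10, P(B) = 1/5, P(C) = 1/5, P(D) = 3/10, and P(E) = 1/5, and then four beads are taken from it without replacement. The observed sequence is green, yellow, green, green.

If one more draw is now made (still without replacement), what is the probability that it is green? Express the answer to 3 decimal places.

0.206

Compute the likelihood of the observed sequence for each case: P(data | bag A) = (4/7)(3/6)(3/5)(2/4) = 0.085714; P(data | bag B) = (5/9)(4/8)(4/7)(3/6) = 0.079365; P(data | bag C) = (3/5)(2/4)(2/3)(1/2) = 0.1; P(data | bag D) = (4/9)(5/8)(3/7)(2/6) = 0.039683; P(data | bag E) = (2/11)(9/10)(1/9)(0/8) = 0.
Multiplying each by its prior: 1/10 · 0.085714 = 0.0085714, 1/5 · 0.079365 = 0.015873, 1/5 · 0.1 = 0.02, 3/10 · 0.039683 = 0.011905, 1/5 · 0 = 0; summing to 0.056349.
The posterior is then P(bag A | data) = 0.15211, P(bag B | data) = 0.28169, P(bag C | data) = 0.35493, P(bag D | data) = 0.21127, P(bag E | data) = 0.
Averaging over the posterior, P(green next | data) = (1/3)(0.15211) + (2/5)(0.28169) + (0)(0.35493) + (1/5)(0.21127) = 0.20563.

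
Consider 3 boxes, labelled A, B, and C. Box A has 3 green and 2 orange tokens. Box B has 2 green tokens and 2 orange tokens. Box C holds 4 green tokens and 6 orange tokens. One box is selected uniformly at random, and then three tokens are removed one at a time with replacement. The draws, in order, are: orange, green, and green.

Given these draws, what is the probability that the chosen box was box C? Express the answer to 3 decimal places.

0.263

The likelihood of the observed sequence under each hypothesis: P(data | box A) = (2/5)(3/5)(3/5) = 18/125; P(data | box B) = (2/4)(2/4)(2/4) = 1/8; P(data | box C) = (6/10)(4/10)(4/10) = 12/125.
Multiplying each by its prior: 1/3 · 18/125 = 6/125, 1/3 · 1/8 = 1/24, 1/3 · 12/125 = 4/125; summing to 73/600.
Therefore the posterior P(box C | data) = (4/125) / (73/600) = 96/365.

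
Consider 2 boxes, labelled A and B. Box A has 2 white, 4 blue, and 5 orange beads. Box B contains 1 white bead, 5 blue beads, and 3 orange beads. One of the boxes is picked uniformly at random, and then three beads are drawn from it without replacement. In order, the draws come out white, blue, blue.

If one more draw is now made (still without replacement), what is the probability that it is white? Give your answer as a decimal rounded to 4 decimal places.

Compute the likelihood of the observed sequence for each case: P(data | box A) = (2/11)(4/10)(3/9) = 0.024242; P(data | box B) = (1/9)(5/8)(4/7) = 0.039683.
Weighting by the prior gives 1/2 · 0.024242 = 0.012121, 1/2 · 0.039683 = 0.019841; these sum to 0.031962.
The posterior is then P(box A | data) = 0.37923, P(box B | data) = 0.62077.
So P(white next | data) = Σ P(white next | H) P(H | data) = (1/8)(0.37923) + (0)(0.62077) = 0.047404.

0.0474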